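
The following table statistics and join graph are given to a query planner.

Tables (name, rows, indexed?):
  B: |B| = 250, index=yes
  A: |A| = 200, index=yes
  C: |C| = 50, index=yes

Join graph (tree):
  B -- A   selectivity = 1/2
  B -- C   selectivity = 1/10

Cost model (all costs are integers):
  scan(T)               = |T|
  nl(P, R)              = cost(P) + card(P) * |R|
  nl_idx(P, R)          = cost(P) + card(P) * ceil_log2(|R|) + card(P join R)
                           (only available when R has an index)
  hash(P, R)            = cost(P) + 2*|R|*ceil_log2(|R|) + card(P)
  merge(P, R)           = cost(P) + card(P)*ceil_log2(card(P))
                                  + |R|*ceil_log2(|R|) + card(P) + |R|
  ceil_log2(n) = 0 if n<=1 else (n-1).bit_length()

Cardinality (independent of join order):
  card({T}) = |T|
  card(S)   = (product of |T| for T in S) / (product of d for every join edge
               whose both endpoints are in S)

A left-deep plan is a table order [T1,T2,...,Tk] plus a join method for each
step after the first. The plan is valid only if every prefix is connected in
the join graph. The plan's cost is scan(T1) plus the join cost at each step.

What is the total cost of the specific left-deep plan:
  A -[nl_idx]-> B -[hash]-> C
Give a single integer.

52400

step 1: scan A: cost=200, card=200
step 2: join B via nl_idx
    card(P join B) = 200*250/(2) = 25000
    cost = 200 + 200*8 + 25000 = 26800
step 3: join C via hash
    card(P join C) = 25000*50/(10) = 125000
    cost = 26800 + 2*50*6 + 25000 = 52400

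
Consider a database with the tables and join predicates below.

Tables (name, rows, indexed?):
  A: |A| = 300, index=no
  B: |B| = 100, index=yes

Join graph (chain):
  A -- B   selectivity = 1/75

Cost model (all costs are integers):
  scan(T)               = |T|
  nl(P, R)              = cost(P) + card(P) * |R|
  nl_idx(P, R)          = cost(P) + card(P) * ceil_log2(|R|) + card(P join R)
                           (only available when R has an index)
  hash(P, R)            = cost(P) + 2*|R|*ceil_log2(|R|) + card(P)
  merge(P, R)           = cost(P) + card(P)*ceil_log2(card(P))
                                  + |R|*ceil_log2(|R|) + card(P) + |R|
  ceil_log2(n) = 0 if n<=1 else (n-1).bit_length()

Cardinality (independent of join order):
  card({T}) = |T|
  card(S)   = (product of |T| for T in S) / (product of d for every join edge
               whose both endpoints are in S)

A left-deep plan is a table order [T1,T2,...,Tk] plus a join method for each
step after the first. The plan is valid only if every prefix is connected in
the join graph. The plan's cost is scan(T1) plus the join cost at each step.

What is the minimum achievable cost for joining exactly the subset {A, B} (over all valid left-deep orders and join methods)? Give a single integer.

Selinger DP over subsets of {A,B}:
  {A}: scan cost=300, card=300
  {B}: scan cost=100, card=100
  {AB}: card=400; try (B,hash)→2000, (B,nl_idx)→2800, (A,merge)→3900, (B,merge)→4100, (A,hash)→5600, (A,nl)→30100 …(+1); best=2000 via (B,hash)

2000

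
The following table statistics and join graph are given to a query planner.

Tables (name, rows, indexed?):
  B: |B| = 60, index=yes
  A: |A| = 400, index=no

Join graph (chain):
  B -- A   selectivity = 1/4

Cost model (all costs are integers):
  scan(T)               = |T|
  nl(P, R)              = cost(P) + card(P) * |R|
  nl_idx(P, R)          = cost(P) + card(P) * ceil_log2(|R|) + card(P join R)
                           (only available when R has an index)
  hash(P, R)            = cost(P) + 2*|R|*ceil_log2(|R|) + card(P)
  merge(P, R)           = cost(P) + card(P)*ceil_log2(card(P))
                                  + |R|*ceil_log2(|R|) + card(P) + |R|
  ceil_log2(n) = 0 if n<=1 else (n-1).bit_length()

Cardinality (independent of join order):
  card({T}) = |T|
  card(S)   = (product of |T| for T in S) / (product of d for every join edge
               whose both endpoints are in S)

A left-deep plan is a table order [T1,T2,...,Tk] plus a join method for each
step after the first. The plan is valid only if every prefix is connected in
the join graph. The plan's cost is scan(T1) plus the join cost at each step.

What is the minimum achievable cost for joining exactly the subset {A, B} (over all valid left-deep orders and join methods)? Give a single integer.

1520

Selinger DP over subsets of {A,B}:
  {B}: scan cost=60, card=60
  {A}: scan cost=400, card=400
  {AB}: card=6000; try (B,hash)→1520, (A,merge)→4480, (B,merge)→4820, (A,hash)→7320, (B,nl_idx)→8800, (A,nl)→24060 …(+1); best=1520 via (B,hash)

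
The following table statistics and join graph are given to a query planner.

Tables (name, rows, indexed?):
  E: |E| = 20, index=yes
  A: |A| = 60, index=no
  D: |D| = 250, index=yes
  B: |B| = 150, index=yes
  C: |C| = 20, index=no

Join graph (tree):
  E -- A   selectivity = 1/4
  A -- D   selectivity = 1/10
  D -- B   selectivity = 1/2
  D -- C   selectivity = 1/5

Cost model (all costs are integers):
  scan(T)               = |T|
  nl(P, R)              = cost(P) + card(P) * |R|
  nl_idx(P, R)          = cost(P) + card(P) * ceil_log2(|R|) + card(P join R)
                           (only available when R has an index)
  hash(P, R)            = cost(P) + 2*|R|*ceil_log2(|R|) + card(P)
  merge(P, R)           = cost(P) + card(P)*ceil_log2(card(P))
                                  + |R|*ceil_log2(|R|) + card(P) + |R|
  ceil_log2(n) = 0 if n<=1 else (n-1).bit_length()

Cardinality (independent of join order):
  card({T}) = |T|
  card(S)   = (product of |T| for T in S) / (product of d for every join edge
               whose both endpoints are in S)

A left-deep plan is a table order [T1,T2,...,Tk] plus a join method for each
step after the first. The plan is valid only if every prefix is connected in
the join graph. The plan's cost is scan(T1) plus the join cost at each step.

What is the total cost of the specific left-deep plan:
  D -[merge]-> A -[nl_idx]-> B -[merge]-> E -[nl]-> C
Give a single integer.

step 1: scan D: cost=250, card=250
step 2: join A via merge
    card(P join A) = 250*60/(10) = 1500
    cost = 250 + 250*8 + 60*6 + 250 + 60 = 2920
step 3: join B via nl_idx
    card(P join B) = 1500*150/(2) = 112500
    cost = 2920 + 1500*8 + 112500 = 127420
step 4: join E via merge
    card(P join E) = 112500*20/(4) = 562500
    cost = 127420 + 112500*17 + 20*5 + 112500 + 20 = 2152540
step 5: join C via nl
    card(P join C) = 562500*20/(5) = 2250000
    cost = 2152540 + 562500*20 = 13402540

13402540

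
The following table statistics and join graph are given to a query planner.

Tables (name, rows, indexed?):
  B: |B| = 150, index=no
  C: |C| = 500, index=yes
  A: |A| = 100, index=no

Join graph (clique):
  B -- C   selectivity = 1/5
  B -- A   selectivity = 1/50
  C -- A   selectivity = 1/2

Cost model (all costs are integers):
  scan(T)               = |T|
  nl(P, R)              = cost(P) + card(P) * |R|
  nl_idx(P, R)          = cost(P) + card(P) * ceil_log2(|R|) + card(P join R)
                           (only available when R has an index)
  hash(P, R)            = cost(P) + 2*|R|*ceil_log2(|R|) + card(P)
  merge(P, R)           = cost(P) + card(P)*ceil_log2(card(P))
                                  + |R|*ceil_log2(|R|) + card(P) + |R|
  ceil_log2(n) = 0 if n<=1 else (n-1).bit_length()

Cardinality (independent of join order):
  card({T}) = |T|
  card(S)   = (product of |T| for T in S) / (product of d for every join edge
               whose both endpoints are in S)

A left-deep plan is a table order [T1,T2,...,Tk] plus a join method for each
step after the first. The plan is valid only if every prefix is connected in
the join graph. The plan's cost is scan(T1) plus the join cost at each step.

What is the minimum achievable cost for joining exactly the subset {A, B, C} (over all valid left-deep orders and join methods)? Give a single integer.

9700

Selinger DP over subsets of {A,B,C}:
  {B}: scan cost=150, card=150
  {C}: scan cost=500, card=500
  {A}: scan cost=100, card=100
  {BC}: card=15000; try (B,hash)→3400, (C,merge)→6500, (B,merge)→6850, (C,hash)→9300, (C,nl_idx)→16500, (C,nl)→75150 …(+1); best=3400 via (B,hash)
  {AB}: card=300; try (A,hash)→1700, (B,merge)→2250, (A,merge)→2300, (B,hash)→2600, (B,nl)→15100, (A,nl)→15150; best=1700 via (A,hash)
  {AC}: card=25000; try (A,hash)→2400, (C,merge)→5900, (A,merge)→6300, (C,hash)→9200, (C,nl_idx)→26000, (C,nl)→50100 …(+1); best=2400 via (A,hash)
  {ABC}: card=15000; try (C,merge)→9700, (C,hash)→11000, (C,nl_idx)→19400, (A,hash)→19800, (B,hash)→29800, (C,nl)→151700 …(+4); best=9700 via (C,merge)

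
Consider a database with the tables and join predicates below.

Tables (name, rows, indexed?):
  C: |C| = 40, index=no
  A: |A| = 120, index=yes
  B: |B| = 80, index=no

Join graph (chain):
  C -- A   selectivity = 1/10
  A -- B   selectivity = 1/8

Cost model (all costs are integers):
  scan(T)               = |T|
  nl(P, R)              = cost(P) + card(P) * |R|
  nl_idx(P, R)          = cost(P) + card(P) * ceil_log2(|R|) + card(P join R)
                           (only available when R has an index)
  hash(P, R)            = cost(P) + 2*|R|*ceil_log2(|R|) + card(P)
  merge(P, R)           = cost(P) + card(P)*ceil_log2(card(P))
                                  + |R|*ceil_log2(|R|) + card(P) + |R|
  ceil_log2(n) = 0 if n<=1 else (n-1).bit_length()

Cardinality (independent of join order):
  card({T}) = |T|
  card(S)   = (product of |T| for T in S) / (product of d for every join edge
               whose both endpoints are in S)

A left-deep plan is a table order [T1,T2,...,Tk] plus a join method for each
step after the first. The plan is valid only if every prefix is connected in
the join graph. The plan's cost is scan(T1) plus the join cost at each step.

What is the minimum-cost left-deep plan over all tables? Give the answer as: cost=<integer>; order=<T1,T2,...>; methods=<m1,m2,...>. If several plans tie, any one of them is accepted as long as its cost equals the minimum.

cost=2320; order=A,C,B; methods=hash,hash

Selinger DP (subsets sized 1..n):
  {C}: scan cost=40, card=40
  {A}: scan cost=120, card=120
  {B}: scan cost=80, card=80
  {AC}: card=480; try (C,hash)→720, (A,nl_idx)→800, (A,merge)→1280, (C,merge)→1360, (A,hash)→1760, (A,nl)→4840 …(+1); best=720 via (C,hash)
  {AB}: card=1200; try (B,hash)→1360, (A,merge)→1680, (B,merge)→1720, (A,hash)→1840, (A,nl_idx)→1840, (A,nl)→9680 …(+1); best=1360 via (B,hash)
  {ABC}: card=4800; try (B,hash)→2320, (C,hash)→3040, (B,merge)→6160, (C,merge)→16040, (B,nl)→39120, (C,nl)→49360; best=2320 via (B,hash)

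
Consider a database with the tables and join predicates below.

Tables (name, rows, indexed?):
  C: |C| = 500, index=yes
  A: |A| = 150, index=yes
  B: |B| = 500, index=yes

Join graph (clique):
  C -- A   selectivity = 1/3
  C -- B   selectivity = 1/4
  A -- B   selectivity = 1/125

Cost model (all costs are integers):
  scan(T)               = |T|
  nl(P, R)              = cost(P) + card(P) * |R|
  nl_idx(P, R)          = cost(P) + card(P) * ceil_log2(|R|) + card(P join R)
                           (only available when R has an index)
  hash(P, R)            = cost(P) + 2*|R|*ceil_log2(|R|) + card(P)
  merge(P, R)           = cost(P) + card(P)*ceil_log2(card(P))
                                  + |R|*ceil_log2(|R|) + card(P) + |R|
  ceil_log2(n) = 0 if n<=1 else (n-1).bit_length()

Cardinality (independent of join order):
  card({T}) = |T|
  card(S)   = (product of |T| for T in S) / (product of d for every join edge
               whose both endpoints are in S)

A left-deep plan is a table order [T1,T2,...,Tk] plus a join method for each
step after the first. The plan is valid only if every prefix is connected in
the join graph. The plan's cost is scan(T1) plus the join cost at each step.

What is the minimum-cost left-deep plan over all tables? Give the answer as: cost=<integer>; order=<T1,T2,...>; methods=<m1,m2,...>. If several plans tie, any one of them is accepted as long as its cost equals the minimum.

Selinger DP (subsets sized 1..n):
  {C}: scan cost=500, card=500
  {A}: scan cost=150, card=150
  {B}: scan cost=500, card=500
  {AC}: card=25000; try (A,hash)→3400, (C,merge)→6500, (A,merge)→6850, (C,hash)→9300, (C,nl_idx)→26500, (A,nl_idx)→29500 …(+2); best=3400 via (A,hash)
  {BC}: card=62500; try (C,hash)→10000, (B,hash)→10000, (C,merge)→10500, (B,merge)→10500, (C,nl_idx)→67500, (B,nl_idx)→67500 …(+2); best=10000 via (C,hash)
  {AB}: card=600; try (B,nl_idx)→2100, (A,hash)→3400, (A,nl_idx)→5100, (B,merge)→6500, (A,merge)→6850, (B,hash)→9300 …(+2); best=2100 via (B,nl_idx)
  {ABC}: card=25000; try (C,hash)→11700, (C,merge)→13700, (C,nl_idx)→32500, (B,hash)→37400, (A,hash)→74900, (B,nl_idx)→253400 …(+6); best=11700 via (C,hash)

cost=11700; order=A,B,C; methods=nl_idx,hash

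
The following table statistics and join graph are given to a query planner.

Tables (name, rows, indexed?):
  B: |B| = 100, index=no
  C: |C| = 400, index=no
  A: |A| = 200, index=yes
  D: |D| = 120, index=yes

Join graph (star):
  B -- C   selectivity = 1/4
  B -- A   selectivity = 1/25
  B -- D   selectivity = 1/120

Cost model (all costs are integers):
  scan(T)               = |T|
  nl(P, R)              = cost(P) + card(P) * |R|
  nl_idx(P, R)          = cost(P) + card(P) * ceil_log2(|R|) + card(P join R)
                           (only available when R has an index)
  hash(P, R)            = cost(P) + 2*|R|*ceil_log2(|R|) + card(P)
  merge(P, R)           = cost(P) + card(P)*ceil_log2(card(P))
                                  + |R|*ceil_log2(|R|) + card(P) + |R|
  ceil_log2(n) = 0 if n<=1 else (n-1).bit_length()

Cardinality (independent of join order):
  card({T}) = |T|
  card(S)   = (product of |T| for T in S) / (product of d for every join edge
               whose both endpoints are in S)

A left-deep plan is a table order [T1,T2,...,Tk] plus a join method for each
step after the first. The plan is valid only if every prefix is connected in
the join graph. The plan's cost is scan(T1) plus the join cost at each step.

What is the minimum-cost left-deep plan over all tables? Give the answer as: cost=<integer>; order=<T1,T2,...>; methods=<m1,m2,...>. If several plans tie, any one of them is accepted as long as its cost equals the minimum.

Selinger DP (subsets sized 1..n):
  {B}: scan cost=100, card=100
  {C}: scan cost=400, card=400
  {A}: scan cost=200, card=200
  {D}: scan cost=120, card=120
  {BC}: card=10000; try (B,hash)→2200, (C,merge)→4900, (B,merge)→5200, (C,hash)→7400, (C,nl)→40100, (B,nl)→40400; best=2200 via (B,hash)
  {AB}: card=800; try (A,nl_idx)→1700, (B,hash)→1800, (A,merge)→2700, (B,merge)→2800, (A,hash)→3400, (A,nl)→20100 …(+1); best=1700 via (A,nl_idx)
  {BD}: card=100; try (D,nl_idx)→900, (B,hash)→1640, (D,merge)→1860, (D,hash)→1880, (B,merge)→1880, (D,nl)→12100 …(+1); best=900 via (D,nl_idx)
  {ABC}: card=80000; try (C,hash)→9700, (C,merge)→14500, (A,hash)→15400, (A,merge)→154000, (A,nl_idx)→162200, (C,nl)→321700 …(+1); best=9700 via (C,hash)
  {BCD}: card=10000; try (C,merge)→5700, (C,hash)→8200, (D,hash)→13880, (C,nl)→40900, (D,nl_idx)→82200, (D,merge)→153160 …(+1); best=5700 via (C,merge)
  {ABD}: card=800; try (A,nl_idx)→2500, (A,merge)→3500, (D,hash)→4180, (A,hash)→4200, (D,nl_idx)→8100, (D,merge)→11460 …(+2); best=2500 via (A,nl_idx)
  {ABCD}: card=80000; try (C,hash)→10500, (C,merge)→15300, (A,hash)→18900, (D,hash)→91380, (A,merge)→157500, (A,nl_idx)→165700 …(+5); best=10500 via (C,hash)

cost=10500; order=B,D,A,C; methods=nl_idx,nl_idx,hash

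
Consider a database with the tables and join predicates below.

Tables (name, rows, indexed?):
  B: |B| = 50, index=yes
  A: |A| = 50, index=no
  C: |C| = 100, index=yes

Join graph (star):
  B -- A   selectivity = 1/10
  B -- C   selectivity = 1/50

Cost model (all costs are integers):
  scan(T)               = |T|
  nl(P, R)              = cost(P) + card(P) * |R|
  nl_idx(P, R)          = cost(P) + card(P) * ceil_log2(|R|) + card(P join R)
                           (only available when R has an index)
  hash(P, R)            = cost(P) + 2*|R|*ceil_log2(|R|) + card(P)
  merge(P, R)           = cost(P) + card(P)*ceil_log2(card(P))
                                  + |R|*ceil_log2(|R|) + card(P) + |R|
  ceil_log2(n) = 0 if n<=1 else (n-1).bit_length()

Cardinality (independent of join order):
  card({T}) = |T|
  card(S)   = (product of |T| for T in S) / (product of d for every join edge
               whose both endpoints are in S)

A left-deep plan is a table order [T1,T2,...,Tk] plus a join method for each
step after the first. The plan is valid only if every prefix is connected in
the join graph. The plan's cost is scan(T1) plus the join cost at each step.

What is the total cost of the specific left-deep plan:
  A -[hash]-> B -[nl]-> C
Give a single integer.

25700

step 1: scan A: cost=50, card=50
step 2: join B via hash
    card(P join B) = 50*50/(10) = 250
    cost = 50 + 2*50*6 + 50 = 700
step 3: join C via nl
    card(P join C) = 250*100/(50) = 500
    cost = 700 + 250*100 = 25700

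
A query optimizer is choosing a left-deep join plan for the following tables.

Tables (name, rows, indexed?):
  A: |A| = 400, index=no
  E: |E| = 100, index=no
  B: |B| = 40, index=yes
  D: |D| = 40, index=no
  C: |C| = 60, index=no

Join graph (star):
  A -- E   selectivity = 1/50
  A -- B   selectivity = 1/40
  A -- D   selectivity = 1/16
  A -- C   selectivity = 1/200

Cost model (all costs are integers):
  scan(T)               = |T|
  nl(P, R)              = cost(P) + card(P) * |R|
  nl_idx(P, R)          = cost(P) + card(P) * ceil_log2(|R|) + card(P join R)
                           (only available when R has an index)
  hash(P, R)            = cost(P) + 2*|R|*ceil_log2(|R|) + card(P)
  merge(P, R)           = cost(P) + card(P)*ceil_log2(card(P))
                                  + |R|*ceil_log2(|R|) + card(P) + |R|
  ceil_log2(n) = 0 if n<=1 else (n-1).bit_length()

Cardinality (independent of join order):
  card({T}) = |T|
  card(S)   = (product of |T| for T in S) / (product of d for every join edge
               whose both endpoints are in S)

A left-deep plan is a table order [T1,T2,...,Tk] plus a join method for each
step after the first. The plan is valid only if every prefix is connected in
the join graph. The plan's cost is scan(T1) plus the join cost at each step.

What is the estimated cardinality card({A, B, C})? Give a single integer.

Tables in S: A(400), B(40), C(60)
Edges inside S: A-B(d=40), A-C(d=200)
numerator = 400 * 40 * 60 = 960000
denominator = 40 * 200 = 8000
card(S) = 960000 / 8000 = 120

120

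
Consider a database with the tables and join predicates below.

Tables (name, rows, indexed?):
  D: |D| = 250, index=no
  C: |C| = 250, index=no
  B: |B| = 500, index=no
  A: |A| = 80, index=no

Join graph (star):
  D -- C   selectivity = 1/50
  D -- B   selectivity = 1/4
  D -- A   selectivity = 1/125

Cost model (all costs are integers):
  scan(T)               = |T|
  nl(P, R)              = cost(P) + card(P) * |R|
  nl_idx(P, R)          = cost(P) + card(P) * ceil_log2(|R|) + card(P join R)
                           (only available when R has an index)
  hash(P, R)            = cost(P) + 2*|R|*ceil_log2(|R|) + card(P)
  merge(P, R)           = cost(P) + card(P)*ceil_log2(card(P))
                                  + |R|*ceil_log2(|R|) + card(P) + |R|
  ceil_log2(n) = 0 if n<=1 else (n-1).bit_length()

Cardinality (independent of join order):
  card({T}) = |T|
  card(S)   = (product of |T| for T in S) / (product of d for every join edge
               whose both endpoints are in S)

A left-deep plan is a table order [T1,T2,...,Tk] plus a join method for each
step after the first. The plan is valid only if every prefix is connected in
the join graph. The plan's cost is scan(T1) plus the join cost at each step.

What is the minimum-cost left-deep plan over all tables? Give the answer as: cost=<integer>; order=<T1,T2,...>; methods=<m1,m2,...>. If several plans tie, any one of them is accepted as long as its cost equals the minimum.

Selinger DP (subsets sized 1..n):
  {D}: scan cost=250, card=250
  {C}: scan cost=250, card=250
  {B}: scan cost=500, card=500
  {A}: scan cost=80, card=80
  {CD}: card=1250; try (D,hash)→4500, (C,hash)→4500, (D,merge)→4750, (C,merge)→4750, (D,nl)→62750, (C,nl)→62750; best=4500 via (D,hash)
  {BD}: card=31250; try (D,hash)→5000, (B,merge)→7500, (D,merge)→7750, (B,hash)→9500, (B,nl)→125250, (D,nl)→125500; best=5000 via (D,hash)
  {AD}: card=160; try (A,hash)→1620, (D,merge)→2970, (A,merge)→3140, (D,hash)→4160, (D,nl)→20080, (A,nl)→20250; best=1620 via (A,hash)
  {BCD}: card=156250; try (B,hash)→14750, (B,merge)→24500, (C,hash)→40250, (C,merge)→507250, (B,nl)→629500, (C,nl)→7817500; best=14750 via (B,hash)
  {ACD}: card=800; try (C,merge)→5310, (C,hash)→5780, (A,hash)→6870, (A,merge)→20140, (C,nl)→41620, (A,nl)→104500; best=5310 via (C,merge)
  {ABD}: card=20000; try (B,merge)→8060, (B,hash)→10780, (A,hash)→37370, (B,nl)→81620, (A,merge)→505640, (A,nl)→2505000; best=8060 via (B,merge)
  {ABCD}: card=100000; try (B,hash)→15110, (B,merge)→19110, (C,hash)→32060, (A,hash)→172120, (C,merge)→330310, (B,nl)→405310 …(+3); best=15110 via (B,hash)

cost=15110; order=D,A,C,B; methods=hash,merge,hash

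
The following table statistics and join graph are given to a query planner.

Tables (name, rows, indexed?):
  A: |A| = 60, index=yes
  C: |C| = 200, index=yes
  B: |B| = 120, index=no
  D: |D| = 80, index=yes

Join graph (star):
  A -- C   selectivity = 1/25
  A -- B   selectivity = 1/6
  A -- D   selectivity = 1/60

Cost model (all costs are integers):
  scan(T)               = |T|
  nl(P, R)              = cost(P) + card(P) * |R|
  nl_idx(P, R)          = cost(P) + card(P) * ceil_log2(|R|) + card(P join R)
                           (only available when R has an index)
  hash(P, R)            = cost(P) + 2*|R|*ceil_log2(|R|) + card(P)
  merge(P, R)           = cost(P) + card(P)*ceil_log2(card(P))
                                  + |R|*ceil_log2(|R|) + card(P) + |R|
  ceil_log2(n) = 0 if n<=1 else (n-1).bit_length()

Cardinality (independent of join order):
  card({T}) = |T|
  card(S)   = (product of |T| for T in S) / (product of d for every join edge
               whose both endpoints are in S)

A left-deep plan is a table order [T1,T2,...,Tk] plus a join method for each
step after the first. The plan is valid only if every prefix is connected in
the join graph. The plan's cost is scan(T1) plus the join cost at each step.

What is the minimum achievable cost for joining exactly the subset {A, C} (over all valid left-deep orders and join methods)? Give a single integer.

Selinger DP over subsets of {A,C}:
  {A}: scan cost=60, card=60
  {C}: scan cost=200, card=200
  {AC}: card=480; try (C,nl_idx)→1020, (A,hash)→1120, (A,nl_idx)→1880, (C,merge)→2280, (A,merge)→2420, (C,hash)→3320 …(+2); best=1020 via (C,nl_idx)

1020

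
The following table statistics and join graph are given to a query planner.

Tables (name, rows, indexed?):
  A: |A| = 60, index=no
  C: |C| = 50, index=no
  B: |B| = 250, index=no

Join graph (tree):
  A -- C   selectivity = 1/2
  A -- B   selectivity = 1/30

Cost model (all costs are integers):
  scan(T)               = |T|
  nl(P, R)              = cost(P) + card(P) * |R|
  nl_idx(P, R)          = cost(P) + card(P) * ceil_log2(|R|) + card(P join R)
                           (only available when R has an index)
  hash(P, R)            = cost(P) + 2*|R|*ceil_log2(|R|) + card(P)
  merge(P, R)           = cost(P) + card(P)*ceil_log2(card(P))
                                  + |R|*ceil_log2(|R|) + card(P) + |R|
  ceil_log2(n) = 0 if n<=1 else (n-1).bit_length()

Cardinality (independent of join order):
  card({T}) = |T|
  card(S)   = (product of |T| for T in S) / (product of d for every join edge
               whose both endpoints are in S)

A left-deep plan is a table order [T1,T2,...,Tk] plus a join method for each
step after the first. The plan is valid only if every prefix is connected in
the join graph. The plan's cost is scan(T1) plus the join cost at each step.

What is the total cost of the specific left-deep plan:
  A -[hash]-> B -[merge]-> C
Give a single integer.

step 1: scan A: cost=60, card=60
step 2: join B via hash
    card(P join B) = 60*250/(30) = 500
    cost = 60 + 2*250*8 + 60 = 4120
step 3: join C via merge
    card(P join C) = 500*50/(2) = 12500
    cost = 4120 + 500*9 + 50*6 + 500 + 50 = 9470

9470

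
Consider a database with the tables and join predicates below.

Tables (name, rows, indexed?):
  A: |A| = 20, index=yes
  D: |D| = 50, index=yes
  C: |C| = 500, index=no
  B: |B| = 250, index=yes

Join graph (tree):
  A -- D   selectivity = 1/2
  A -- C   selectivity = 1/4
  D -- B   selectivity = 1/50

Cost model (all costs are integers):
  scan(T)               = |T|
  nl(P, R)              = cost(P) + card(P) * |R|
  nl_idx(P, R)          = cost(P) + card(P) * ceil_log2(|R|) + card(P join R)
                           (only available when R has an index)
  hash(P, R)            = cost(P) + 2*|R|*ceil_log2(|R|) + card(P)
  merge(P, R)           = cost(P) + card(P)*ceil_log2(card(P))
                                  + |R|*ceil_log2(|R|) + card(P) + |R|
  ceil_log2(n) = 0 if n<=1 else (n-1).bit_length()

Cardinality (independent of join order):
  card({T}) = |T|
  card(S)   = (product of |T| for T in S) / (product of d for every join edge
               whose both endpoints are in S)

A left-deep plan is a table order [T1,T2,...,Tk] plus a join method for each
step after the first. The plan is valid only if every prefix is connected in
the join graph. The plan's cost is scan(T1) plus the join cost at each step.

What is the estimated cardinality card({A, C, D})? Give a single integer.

62500

Tables in S: A(20), C(500), D(50)
Edges inside S: A-D(d=2), A-C(d=4)
numerator = 20 * 500 * 50 = 500000
denominator = 2 * 4 = 8
card(S) = 500000 / 8 = 62500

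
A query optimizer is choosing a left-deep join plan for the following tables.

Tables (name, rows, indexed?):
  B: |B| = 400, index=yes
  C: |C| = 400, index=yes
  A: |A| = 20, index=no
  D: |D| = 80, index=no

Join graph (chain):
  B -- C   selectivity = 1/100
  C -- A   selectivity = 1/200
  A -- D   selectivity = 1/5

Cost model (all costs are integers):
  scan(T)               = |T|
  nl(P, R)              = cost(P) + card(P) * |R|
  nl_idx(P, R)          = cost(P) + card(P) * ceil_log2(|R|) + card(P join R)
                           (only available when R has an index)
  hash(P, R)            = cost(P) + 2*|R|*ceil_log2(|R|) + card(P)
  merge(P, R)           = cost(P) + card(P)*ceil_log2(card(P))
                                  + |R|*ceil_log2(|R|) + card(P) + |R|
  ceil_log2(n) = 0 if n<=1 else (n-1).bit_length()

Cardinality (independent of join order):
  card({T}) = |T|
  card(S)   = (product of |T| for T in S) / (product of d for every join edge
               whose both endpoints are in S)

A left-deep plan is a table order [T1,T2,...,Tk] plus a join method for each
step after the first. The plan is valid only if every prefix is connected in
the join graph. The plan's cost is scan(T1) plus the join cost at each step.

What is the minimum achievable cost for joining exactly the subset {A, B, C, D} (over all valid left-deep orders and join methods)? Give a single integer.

2040

Selinger DP over subsets of {A,B,C,D}:
  {B}: scan cost=400, card=400
  {C}: scan cost=400, card=400
  {A}: scan cost=20, card=20
  {D}: scan cost=80, card=80
  {BC}: card=1600; try (C,nl_idx)→5600, (B,nl_idx)→5600, (C,hash)→8000, (B,hash)→8000, (C,merge)→8400, (B,merge)→8400 …(+2); best=5600 via (C,nl_idx)
  {AC}: card=40; try (C,nl_idx)→240, (A,hash)→1000, (C,merge)→4140, (A,merge)→4520, (C,hash)→7240, (C,nl)→8020 …(+1); best=240 via (C,nl_idx)
  {AD}: card=320; try (A,hash)→360, (D,merge)→780, (A,merge)→840, (D,hash)→1160, (D,nl)→1620, (A,nl)→1680; best=360 via (A,hash)
  {ABC}: card=160; try (B,nl_idx)→760, (B,merge)→4520, (A,hash)→7400, (B,hash)→7480, (B,nl)→16240, (A,merge)→24920 …(+1); best=760 via (B,nl_idx)
  {ACD}: card=640; try (D,merge)→1160, (D,hash)→1400, (D,nl)→3440, (C,nl_idx)→3880, (C,merge)→7560, (C,hash)→7880 …(+1); best=1160 via (D,merge)
  {ABCD}: card=2560; try (D,hash)→2040, (D,merge)→2840, (B,hash)→9000, (B,nl_idx)→9480, (B,merge)→12200, (D,nl)→13560 …(+1); best=2040 via (D,hash)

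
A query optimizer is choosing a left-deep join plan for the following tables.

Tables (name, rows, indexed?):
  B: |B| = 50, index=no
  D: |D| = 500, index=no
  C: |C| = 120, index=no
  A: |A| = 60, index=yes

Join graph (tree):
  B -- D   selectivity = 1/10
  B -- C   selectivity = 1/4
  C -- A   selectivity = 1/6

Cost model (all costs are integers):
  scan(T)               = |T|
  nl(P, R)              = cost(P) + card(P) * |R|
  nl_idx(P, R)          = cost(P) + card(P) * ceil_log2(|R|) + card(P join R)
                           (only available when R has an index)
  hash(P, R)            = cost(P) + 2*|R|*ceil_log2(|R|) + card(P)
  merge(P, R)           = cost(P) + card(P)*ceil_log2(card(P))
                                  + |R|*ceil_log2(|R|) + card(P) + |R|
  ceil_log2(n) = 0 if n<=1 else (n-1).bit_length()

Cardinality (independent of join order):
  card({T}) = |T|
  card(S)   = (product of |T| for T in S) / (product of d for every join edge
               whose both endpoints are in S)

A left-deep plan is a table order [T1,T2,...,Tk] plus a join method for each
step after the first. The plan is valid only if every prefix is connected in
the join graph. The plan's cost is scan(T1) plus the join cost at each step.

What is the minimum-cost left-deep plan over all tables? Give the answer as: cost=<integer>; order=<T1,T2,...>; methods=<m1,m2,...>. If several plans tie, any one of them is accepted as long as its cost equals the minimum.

Selinger DP (subsets sized 1..n):
  {B}: scan cost=50, card=50
  {D}: scan cost=500, card=500
  {C}: scan cost=120, card=120
  {A}: scan cost=60, card=60
  {BD}: card=2500; try (B,hash)→1600, (D,merge)→5400, (B,merge)→5850, (D,hash)→9100, (D,nl)→25050, (B,nl)→25500; best=1600 via (B,hash)
  {BC}: card=1500; try (B,hash)→840, (C,merge)→1360, (B,merge)→1430, (C,hash)→1780, (C,nl)→6050, (B,nl)→6120; best=840 via (B,hash)
  {AC}: card=1200; try (A,hash)→960, (C,merge)→1440, (A,merge)→1500, (C,hash)→1800, (A,nl_idx)→2040, (C,nl)→7260 …(+1); best=960 via (A,hash)
  {BCD}: card=75000; try (C,hash)→5780, (D,hash)→11340, (D,merge)→23840, (C,merge)→35060, (C,nl)→301600, (D,nl)→750840; best=5780 via (C,hash)
  {ABC}: card=15000; try (B,hash)→2760, (A,hash)→3060, (B,merge)→15710, (A,merge)→19260, (A,nl_idx)→24840, (B,nl)→60960 …(+1); best=2760 via (B,hash)
  {ABCD}: card=750000; try (D,hash)→26760, (A,hash)→81500, (D,merge)→232760, (A,nl_idx)→1205780, (A,merge)→1356200, (A,nl)→4505780 …(+1); best=26760 via (D,hash)

cost=26760; order=C,A,B,D; methods=hash,hash,hash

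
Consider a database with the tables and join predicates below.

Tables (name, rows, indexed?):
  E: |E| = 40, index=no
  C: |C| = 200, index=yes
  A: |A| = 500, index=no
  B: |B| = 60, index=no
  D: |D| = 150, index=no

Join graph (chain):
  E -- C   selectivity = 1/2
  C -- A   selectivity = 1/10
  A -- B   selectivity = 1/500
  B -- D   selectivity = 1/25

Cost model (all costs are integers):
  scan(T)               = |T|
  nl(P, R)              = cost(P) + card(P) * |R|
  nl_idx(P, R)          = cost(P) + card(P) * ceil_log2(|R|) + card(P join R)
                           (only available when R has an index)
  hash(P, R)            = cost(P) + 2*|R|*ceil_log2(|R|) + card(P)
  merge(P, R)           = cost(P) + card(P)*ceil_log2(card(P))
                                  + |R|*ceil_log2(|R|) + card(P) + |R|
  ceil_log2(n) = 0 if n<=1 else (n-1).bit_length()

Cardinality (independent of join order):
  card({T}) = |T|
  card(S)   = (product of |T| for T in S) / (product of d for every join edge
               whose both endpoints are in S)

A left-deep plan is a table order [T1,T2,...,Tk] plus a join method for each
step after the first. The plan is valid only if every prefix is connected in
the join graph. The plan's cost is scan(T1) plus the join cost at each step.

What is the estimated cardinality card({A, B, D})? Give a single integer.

360

Tables in S: A(500), B(60), D(150)
Edges inside S: A-B(d=500), B-D(d=25)
numerator = 500 * 60 * 150 = 4500000
denominator = 500 * 25 = 12500
card(S) = 4500000 / 12500 = 360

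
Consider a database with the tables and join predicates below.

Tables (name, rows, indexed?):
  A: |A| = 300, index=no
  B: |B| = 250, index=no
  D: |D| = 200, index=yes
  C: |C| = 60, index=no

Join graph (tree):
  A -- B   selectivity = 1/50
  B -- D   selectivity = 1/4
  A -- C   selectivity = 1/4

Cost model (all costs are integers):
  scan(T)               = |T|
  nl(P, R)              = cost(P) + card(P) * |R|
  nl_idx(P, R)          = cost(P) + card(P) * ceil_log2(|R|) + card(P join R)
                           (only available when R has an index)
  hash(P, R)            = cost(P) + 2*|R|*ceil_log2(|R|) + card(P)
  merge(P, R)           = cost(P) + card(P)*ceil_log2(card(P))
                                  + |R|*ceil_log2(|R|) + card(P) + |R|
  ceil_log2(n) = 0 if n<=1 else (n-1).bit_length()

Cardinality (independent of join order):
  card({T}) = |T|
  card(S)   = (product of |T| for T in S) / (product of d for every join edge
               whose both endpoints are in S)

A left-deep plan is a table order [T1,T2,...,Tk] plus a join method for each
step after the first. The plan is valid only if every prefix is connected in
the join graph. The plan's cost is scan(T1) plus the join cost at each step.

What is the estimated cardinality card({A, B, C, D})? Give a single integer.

1125000

Tables in S: A(300), B(250), C(60), D(200)
Edges inside S: A-B(d=50), B-D(d=4), A-C(d=4)
numerator = 300 * 250 * 60 * 200 = 900000000
denominator = 50 * 4 * 4 = 800
card(S) = 900000000 / 800 = 1125000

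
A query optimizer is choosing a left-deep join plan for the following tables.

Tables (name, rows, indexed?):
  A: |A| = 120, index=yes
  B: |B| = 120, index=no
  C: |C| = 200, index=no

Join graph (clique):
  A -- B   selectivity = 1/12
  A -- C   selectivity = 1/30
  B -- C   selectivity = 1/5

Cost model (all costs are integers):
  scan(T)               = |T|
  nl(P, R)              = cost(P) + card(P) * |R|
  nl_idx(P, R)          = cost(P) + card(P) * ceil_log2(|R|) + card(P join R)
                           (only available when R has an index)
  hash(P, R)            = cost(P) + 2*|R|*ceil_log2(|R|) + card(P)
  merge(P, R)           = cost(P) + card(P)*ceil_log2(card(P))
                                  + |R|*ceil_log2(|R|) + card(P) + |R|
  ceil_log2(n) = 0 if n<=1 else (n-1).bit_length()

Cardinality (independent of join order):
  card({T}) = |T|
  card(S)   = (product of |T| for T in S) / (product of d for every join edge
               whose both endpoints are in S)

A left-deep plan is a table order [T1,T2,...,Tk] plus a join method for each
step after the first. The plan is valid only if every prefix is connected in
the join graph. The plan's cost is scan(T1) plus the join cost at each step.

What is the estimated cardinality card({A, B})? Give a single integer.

Tables in S: A(120), B(120)
Edges inside S: A-B(d=12)
numerator = 120 * 120 = 14400
denominator = 12 = 12
card(S) = 14400 / 12 = 1200

1200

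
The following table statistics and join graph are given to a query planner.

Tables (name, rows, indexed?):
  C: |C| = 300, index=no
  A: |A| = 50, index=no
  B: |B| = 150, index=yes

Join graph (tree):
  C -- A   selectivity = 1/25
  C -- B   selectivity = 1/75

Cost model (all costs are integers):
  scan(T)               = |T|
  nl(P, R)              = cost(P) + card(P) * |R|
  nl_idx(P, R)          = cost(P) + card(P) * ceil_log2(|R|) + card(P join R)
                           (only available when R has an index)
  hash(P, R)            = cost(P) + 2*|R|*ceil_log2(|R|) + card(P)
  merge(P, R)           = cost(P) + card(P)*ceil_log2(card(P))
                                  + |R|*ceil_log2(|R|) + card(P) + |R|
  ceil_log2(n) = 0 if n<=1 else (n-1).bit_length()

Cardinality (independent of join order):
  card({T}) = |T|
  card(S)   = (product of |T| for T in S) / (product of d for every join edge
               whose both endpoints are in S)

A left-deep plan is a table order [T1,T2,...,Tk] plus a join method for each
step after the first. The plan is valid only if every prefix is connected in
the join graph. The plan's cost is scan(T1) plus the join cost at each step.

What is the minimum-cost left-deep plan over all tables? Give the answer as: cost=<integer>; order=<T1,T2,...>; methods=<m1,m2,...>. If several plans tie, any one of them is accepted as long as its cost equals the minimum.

cost=4200; order=C,A,B; methods=hash,hash

Selinger DP (subsets sized 1..n):
  {C}: scan cost=300, card=300
  {A}: scan cost=50, card=50
  {B}: scan cost=150, card=150
  {AC}: card=600; try (A,hash)→1200, (C,merge)→3400, (A,merge)→3650, (C,hash)→5500, (C,nl)→15050, (A,nl)→15300; best=1200 via (A,hash)
  {BC}: card=600; try (B,hash)→3000, (B,nl_idx)→3300, (C,merge)→4500, (B,merge)→4650, (C,hash)→5700, (C,nl)→45150 …(+1); best=3000 via (B,hash)
  {ABC}: card=1200; try (B,hash)→4200, (A,hash)→4200, (B,nl_idx)→7200, (B,merge)→9150, (A,merge)→9950, (A,nl)→33000 …(+1); best=4200 via (B,hash)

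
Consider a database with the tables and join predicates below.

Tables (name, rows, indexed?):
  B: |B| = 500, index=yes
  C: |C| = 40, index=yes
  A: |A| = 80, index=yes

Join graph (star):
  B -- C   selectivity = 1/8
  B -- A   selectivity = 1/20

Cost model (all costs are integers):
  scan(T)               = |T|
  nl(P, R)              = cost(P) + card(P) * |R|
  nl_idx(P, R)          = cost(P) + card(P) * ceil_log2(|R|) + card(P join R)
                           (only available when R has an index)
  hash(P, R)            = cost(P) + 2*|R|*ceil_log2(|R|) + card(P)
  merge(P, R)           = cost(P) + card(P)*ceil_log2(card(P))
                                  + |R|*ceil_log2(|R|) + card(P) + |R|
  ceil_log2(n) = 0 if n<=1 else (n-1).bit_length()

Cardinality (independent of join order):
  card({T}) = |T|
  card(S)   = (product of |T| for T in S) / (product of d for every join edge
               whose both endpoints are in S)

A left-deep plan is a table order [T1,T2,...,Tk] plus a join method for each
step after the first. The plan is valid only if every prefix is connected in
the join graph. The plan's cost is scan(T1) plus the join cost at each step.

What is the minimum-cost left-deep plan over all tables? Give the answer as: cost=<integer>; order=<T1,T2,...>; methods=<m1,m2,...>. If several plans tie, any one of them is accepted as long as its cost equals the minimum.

Selinger DP (subsets sized 1..n):
  {B}: scan cost=500, card=500
  {C}: scan cost=40, card=40
  {A}: scan cost=80, card=80
  {BC}: card=2500; try (C,hash)→1480, (B,nl_idx)→2900, (B,merge)→5320, (C,merge)→5780, (C,nl_idx)→6000, (B,hash)→9080 …(+2); best=1480 via (C,hash)
  {AB}: card=2000; try (A,hash)→2120, (B,nl_idx)→2800, (B,merge)→5720, (A,nl_idx)→6000, (A,merge)→6140, (B,hash)→9160 …(+2); best=2120 via (A,hash)
  {ABC}: card=10000; try (C,hash)→4600, (A,hash)→5100, (C,nl_idx)→24120, (C,merge)→26400, (A,nl_idx)→28980, (A,merge)→34620 …(+2); best=4600 via (C,hash)

cost=4600; order=B,A,C; methods=hash,hash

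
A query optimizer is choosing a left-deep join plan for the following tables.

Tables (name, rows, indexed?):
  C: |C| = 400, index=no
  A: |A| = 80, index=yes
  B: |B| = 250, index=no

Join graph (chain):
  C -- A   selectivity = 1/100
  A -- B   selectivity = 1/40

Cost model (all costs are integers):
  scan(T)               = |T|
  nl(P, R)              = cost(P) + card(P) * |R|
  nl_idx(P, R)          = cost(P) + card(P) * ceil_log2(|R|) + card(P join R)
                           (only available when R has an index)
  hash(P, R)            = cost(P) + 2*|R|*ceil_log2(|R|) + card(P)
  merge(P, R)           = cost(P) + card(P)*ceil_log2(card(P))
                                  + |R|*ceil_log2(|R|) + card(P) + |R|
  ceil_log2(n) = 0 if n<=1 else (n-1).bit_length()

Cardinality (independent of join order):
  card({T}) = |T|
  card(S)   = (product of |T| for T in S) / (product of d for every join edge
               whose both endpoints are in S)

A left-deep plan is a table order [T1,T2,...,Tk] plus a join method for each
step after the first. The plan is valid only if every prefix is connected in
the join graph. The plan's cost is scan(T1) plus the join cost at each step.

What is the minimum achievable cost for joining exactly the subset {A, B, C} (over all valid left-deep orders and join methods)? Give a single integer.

6240

Selinger DP over subsets of {A,B,C}:
  {C}: scan cost=400, card=400
  {A}: scan cost=80, card=80
  {B}: scan cost=250, card=250
  {AC}: card=320; try (A,hash)→1920, (A,nl_idx)→3520, (C,merge)→4720, (A,merge)→5040, (C,hash)→7360, (C,nl)→32080 …(+1); best=1920 via (A,hash)
  {AB}: card=500; try (A,hash)→1620, (A,nl_idx)→2500, (B,merge)→2970, (A,merge)→3140, (B,hash)→4160, (B,nl)→20080 …(+1); best=1620 via (A,hash)
  {ABC}: card=2000; try (B,hash)→6240, (B,merge)→7370, (C,hash)→9320, (C,merge)→10620, (B,nl)→81920, (C,nl)→201620; best=6240 via (B,hash)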